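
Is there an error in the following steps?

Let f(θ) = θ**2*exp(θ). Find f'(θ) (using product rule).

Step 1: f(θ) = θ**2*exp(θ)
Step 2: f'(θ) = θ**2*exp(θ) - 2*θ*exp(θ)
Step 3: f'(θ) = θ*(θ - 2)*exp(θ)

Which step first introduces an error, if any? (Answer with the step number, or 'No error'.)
Step 2

Step 2 is incorrect due to a sign flip.
The step shows: θ**2*exp(θ) - 2*θ*exp(θ)
The correct value should be: θ**2*exp(θ) + 2*θ*exp(θ)

Explanation: The sign of one term was flipped: the term 2*θ*exp(θ) was incorrectly written as -2*θ*exp(θ)
The later steps are derived from this incorrect expression, so the error originates in Step 2.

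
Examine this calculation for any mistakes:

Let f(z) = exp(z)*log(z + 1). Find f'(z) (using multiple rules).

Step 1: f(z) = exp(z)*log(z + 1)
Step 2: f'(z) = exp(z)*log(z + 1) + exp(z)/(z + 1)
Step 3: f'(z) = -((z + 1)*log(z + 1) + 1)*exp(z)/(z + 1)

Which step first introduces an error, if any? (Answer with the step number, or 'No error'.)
Step 3

Step 3 is incorrect due to a sign flip.
The step shows: -((z + 1)*log(z + 1) + 1)*exp(z)/(z + 1)
The correct value should be: ((z + 1)*log(z + 1) + 1)*exp(z)/(z + 1)

Explanation: The sign of the whole expression was flipped: the term ((z + 1)*log(z + 1) + 1)*exp(z)/(z + 1) was incorrectly written as -((z + 1)*log(z + 1) + 1)*exp(z)/(z + 1)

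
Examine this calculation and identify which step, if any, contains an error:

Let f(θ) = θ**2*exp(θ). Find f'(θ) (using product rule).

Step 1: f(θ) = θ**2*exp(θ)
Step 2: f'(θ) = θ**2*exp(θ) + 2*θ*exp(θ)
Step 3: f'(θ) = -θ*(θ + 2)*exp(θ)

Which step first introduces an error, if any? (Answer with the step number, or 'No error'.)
Step 3

Step 3 is incorrect due to a sign flip.
The step shows: -θ*(θ + 2)*exp(θ)
The correct value should be: θ*(θ + 2)*exp(θ)

Explanation: The sign of the whole expression was flipped: the term θ*(θ + 2)*exp(θ) was incorrectly written as -θ*(θ + 2)*exp(θ)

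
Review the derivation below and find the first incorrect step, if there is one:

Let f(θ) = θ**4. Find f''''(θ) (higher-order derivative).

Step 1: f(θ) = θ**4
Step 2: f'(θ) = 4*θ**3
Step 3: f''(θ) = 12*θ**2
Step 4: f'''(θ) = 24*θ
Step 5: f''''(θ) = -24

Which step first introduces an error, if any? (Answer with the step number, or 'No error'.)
Step 5

Step 5 is incorrect due to a sign flip.
The step shows: -24
The correct value should be: 24

Explanation: The sign of the whole expression was flipped: the term 24 was incorrectly written as -24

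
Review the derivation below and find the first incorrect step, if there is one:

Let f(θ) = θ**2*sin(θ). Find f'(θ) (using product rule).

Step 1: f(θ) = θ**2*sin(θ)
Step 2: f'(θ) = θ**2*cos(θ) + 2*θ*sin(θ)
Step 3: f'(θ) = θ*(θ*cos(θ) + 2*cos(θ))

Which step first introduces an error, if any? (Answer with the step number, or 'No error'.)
Step 3

Step 3 is incorrect due to a wrong trig function.
The step shows: θ*(θ*cos(θ) + 2*cos(θ))
The correct value should be: θ*(θ*cos(θ) + 2*sin(θ))

Explanation: sin(θ) was incorrectly written as cos(θ): the term θ*(θ*cos(θ) + 2*sin(θ)) was incorrectly written as θ*(θ*cos(θ) + 2*cos(θ))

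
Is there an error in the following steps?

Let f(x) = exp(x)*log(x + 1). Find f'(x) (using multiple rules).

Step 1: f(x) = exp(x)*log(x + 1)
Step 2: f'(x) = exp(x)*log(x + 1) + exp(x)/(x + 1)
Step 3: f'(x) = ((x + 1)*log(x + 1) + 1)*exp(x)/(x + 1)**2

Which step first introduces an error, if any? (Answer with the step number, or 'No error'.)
Step 3

Step 3 is incorrect due to a wrong exponent.
The step shows: ((x + 1)*log(x + 1) + 1)*exp(x)/(x + 1)**2
The correct value should be: ((x + 1)*log(x + 1) + 1)*exp(x)/(x + 1)

Explanation: The exponent -1 on x + 1 was incorrectly written as -2: the term ((x + 1)*log(x + 1) + 1)*exp(x)/(x + 1) was incorrectly written as ((x + 1)*log(x + 1) + 1)*exp(x)/(x + 1)**2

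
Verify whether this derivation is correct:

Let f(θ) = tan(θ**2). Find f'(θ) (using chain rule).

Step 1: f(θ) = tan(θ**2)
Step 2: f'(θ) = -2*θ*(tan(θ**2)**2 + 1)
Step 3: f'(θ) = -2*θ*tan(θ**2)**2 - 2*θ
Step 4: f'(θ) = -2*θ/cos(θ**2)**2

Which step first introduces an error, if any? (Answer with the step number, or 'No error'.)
Step 2

Step 2 is incorrect due to a sign flip.
The step shows: -2*θ*(tan(θ**2)**2 + 1)
The correct value should be: 2*θ*(tan(θ**2)**2 + 1)

Explanation: The sign of the whole expression was flipped: the term 2*θ*(tan(θ**2)**2 + 1) was incorrectly written as -2*θ*(tan(θ**2)**2 + 1)
The later steps are derived from this incorrect expression, so the error originates in Step 2.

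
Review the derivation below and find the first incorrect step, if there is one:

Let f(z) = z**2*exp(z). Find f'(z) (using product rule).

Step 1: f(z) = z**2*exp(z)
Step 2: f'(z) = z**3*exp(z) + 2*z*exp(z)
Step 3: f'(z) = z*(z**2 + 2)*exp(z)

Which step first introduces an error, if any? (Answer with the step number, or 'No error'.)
Step 2

Step 2 is incorrect due to a wrong exponent.
The step shows: z**3*exp(z) + 2*z*exp(z)
The correct value should be: z**2*exp(z) + 2*z*exp(z)

Explanation: The exponent 2 on z was incorrectly written as 3: the term z**2*exp(z) was incorrectly written as z**3*exp(z)
The later steps are derived from this incorrect expression, so the error originates in Step 2.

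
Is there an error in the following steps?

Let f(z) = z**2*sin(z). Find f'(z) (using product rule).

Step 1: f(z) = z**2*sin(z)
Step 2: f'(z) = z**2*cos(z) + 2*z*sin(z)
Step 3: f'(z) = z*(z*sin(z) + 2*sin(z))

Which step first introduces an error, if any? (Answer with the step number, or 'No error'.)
Step 3

Step 3 is incorrect due to a wrong trig function.
The step shows: z*(z*sin(z) + 2*sin(z))
The correct value should be: z*(z*cos(z) + 2*sin(z))

Explanation: cos(z) was incorrectly written as sin(z): the term z*(z*cos(z) + 2*sin(z)) was incorrectly written as z*(z*sin(z) + 2*sin(z))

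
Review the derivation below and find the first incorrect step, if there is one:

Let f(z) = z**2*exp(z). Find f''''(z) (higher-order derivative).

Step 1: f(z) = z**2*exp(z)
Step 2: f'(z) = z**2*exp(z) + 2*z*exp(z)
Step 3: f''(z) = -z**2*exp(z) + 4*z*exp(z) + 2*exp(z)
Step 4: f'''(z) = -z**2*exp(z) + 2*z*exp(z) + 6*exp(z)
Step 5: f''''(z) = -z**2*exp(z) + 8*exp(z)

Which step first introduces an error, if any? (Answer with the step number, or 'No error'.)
Step 3

Step 3 is incorrect due to a sign flip.
The step shows: -z**2*exp(z) + 4*z*exp(z) + 2*exp(z)
The correct value should be: z**2*exp(z) + 4*z*exp(z) + 2*exp(z)

Explanation: The sign of one term was flipped: the term z**2*exp(z) was incorrectly written as -z**2*exp(z)
The later steps are derived from this incorrect expression, so the error originates in Step 3.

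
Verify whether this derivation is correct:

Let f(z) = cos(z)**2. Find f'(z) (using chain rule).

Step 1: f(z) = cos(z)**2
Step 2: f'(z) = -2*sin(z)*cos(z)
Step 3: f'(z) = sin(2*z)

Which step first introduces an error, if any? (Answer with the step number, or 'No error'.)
Step 3

Step 3 is incorrect due to a sign flip.
The step shows: sin(2*z)
The correct value should be: -sin(2*z)

Explanation: The sign of the whole expression was flipped: the term -sin(2*z) was incorrectly written as sin(2*z)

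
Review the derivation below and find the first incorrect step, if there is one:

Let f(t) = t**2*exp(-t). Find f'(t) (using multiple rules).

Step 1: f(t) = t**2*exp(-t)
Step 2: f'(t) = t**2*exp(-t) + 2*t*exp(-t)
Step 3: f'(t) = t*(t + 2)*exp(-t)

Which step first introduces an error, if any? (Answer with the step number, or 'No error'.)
Step 2

Step 2 is incorrect due to a sign flip.
The step shows: t**2*exp(-t) + 2*t*exp(-t)
The correct value should be: -t**2*exp(-t) + 2*t*exp(-t)

Explanation: The sign of one term was flipped: the term -t**2*exp(-t) was incorrectly written as t**2*exp(-t)
The later steps are derived from this incorrect expression, so the error originates in Step 2.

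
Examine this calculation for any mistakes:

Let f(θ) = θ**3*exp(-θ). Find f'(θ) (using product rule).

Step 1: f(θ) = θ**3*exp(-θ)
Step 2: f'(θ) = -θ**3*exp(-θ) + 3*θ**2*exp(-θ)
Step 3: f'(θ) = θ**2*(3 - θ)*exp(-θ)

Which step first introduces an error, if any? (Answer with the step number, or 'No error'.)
No error

All steps in this derivation are correct.
The final answer f'(θ) = θ**2*(3 - θ)*exp(-θ) is valid.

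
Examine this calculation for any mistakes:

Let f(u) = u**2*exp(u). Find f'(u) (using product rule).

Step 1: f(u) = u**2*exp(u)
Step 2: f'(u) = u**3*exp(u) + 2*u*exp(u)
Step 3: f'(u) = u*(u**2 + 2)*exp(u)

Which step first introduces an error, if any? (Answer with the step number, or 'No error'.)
Step 2

Step 2 is incorrect due to a wrong exponent.
The step shows: u**3*exp(u) + 2*u*exp(u)
The correct value should be: u**2*exp(u) + 2*u*exp(u)

Explanation: The exponent 2 on u was incorrectly written as 3: the term u**2*exp(u) was incorrectly written as u**3*exp(u)
The later steps are derived from this incorrect expression, so the error originates in Step 2.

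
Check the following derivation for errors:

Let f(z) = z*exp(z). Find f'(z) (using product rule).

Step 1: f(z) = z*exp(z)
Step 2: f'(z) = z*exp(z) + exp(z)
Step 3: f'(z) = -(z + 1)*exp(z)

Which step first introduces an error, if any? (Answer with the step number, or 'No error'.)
Step 3

Step 3 is incorrect due to a sign flip.
The step shows: -(z + 1)*exp(z)
The correct value should be: (z + 1)*exp(z)

Explanation: The sign of the whole expression was flipped: the term (z + 1)*exp(z) was incorrectly written as -(z + 1)*exp(z)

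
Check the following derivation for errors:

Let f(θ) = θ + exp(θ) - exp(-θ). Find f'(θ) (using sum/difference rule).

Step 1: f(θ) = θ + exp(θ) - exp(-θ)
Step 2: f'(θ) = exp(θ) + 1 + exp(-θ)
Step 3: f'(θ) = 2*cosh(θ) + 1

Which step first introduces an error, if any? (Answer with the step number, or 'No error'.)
No error

All steps in this derivation are correct.
The final answer f'(θ) = 2*cosh(θ) + 1 is valid.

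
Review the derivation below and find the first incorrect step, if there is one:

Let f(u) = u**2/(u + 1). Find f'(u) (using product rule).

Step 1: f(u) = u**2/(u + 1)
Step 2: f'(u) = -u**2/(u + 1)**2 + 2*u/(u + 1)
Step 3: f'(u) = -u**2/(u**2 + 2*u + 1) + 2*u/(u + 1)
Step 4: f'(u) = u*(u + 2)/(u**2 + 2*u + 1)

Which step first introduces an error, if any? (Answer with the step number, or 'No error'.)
No error

All steps in this derivation are correct.
The final answer f'(u) = u*(u + 2)/(u**2 + 2*u + 1) is valid.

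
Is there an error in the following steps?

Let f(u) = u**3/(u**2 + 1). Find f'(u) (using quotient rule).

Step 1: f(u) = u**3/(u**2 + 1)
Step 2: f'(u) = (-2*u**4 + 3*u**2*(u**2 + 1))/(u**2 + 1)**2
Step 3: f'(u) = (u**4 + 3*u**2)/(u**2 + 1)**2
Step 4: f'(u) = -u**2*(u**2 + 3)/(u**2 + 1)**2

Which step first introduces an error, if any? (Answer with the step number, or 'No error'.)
Step 4

Step 4 is incorrect due to a sign flip.
The step shows: -u**2*(u**2 + 3)/(u**2 + 1)**2
The correct value should be: u**2*(u**2 + 3)/(u**2 + 1)**2

Explanation: The sign of the whole expression was flipped: the term u**2*(u**2 + 3)/(u**2 + 1)**2 was incorrectly written as -u**2*(u**2 + 3)/(u**2 + 1)**2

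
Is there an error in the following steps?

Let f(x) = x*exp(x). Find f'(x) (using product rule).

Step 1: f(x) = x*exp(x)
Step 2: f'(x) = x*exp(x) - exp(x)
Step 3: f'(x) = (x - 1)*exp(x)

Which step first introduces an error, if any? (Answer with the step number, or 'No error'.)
Step 2

Step 2 is incorrect due to a sign flip.
The step shows: x*exp(x) - exp(x)
The correct value should be: x*exp(x) + exp(x)

Explanation: The sign of one term was flipped: the term exp(x) was incorrectly written as -exp(x)
The later steps are derived from this incorrect expression, so the error originates in Step 2.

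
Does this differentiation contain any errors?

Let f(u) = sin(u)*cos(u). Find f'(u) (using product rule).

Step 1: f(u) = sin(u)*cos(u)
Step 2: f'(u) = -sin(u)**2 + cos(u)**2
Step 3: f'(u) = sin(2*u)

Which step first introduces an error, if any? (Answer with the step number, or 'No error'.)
Step 3

Step 3 is incorrect due to a wrong trig function.
The step shows: sin(2*u)
The correct value should be: cos(2*u)

Explanation: cos(2*u) was incorrectly written as sin(2*u): the term cos(2*u) was incorrectly written as sin(2*u)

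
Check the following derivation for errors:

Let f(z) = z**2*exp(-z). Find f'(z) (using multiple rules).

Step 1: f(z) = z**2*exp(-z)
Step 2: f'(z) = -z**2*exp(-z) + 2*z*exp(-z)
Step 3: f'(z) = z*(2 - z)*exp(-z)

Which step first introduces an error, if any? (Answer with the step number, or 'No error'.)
No error

All steps in this derivation are correct.
The final answer f'(z) = z*(2 - z)*exp(-z) is valid.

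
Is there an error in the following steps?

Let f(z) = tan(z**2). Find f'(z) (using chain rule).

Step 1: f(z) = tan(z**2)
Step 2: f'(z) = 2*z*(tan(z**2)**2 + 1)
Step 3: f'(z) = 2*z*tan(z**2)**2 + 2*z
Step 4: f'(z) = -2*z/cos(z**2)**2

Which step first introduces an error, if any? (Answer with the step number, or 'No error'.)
Step 4

Step 4 is incorrect due to a sign flip.
The step shows: -2*z/cos(z**2)**2
The correct value should be: 2*z/cos(z**2)**2

Explanation: The sign of the whole expression was flipped: the term 2*z/cos(z**2)**2 was incorrectly written as -2*z/cos(z**2)**2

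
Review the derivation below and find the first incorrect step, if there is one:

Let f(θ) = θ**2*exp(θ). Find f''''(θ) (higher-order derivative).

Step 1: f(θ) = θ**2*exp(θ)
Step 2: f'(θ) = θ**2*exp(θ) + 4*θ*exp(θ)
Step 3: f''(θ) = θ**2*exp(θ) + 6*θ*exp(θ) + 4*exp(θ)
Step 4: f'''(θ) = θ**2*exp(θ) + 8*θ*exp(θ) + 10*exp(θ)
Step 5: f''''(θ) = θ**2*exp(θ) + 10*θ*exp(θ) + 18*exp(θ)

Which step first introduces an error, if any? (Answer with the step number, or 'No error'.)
Step 2

Step 2 is incorrect due to a wrong coefficient.
The step shows: θ**2*exp(θ) + 4*θ*exp(θ)
The correct value should be: θ**2*exp(θ) + 2*θ*exp(θ)

Explanation: The coefficient 2 was incorrectly written as 4: the term 2*θ*exp(θ) was incorrectly written as 4*θ*exp(θ)
The later steps are derived from this incorrect expression, so the error originates in Step 2.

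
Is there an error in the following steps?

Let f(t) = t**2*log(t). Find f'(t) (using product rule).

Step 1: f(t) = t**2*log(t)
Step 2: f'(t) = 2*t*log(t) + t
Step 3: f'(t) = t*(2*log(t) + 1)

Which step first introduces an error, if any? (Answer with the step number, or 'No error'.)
No error

All steps in this derivation are correct.
The final answer f'(t) = t*(2*log(t) + 1) is valid.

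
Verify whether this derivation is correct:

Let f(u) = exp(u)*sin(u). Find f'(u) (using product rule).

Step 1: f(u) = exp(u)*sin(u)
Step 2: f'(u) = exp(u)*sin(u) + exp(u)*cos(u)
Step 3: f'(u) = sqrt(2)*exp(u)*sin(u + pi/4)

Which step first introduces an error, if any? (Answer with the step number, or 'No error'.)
No error

All steps in this derivation are correct.
The final answer f'(u) = sqrt(2)*exp(u)*sin(u + pi/4) is valid.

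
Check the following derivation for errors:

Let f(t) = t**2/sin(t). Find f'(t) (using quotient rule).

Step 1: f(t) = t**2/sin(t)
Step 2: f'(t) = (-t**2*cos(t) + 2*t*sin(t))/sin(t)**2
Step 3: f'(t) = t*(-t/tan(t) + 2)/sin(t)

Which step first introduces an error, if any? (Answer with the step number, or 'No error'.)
No error

All steps in this derivation are correct.
The final answer f'(t) = t*(-t/tan(t) + 2)/sin(t) is valid.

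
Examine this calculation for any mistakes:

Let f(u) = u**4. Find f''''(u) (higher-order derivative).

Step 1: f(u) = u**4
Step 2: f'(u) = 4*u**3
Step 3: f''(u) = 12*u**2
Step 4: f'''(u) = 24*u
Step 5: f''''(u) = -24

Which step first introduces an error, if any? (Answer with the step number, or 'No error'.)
Step 5

Step 5 is incorrect due to a sign flip.
The step shows: -24
The correct value should be: 24

Explanation: The sign of the whole expression was flipped: the term 24 was incorrectly written as -24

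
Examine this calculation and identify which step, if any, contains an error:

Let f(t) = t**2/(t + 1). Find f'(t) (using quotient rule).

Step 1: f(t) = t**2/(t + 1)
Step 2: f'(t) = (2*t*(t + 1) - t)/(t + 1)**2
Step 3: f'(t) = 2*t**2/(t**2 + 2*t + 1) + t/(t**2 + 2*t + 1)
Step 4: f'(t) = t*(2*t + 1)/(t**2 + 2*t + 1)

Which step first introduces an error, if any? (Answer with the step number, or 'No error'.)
Step 2

Step 2 is incorrect due to a wrong exponent.
The step shows: (2*t*(t + 1) - t)/(t + 1)**2
The correct value should be: (-t**2 + 2*t*(t + 1))/(t + 1)**2

Explanation: The exponent 2 on t was incorrectly written as 1: the term (-t**2 + 2*t*(t + 1))/(t + 1)**2 was incorrectly written as (2*t*(t + 1) - t)/(t + 1)**2
The later steps are derived from this incorrect expression, so the error originates in Step 2.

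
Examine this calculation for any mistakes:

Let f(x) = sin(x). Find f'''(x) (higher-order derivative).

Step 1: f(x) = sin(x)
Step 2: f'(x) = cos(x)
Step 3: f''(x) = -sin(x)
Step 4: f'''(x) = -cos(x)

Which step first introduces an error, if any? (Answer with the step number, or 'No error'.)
No error

All steps in this derivation are correct.
The final answer f'''(x) = -cos(x) is valid.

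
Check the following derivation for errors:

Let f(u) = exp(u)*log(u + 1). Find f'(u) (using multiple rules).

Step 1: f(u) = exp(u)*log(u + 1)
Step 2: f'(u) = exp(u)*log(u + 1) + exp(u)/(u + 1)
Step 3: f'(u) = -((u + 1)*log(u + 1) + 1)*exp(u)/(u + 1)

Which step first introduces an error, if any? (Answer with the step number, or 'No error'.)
Step 3

Step 3 is incorrect due to a sign flip.
The step shows: -((u + 1)*log(u + 1) + 1)*exp(u)/(u + 1)
The correct value should be: ((u + 1)*log(u + 1) + 1)*exp(u)/(u + 1)

Explanation: The sign of the whole expression was flipped: the term ((u + 1)*log(u + 1) + 1)*exp(u)/(u + 1) was incorrectly written as -((u + 1)*log(u + 1) + 1)*exp(u)/(u + 1)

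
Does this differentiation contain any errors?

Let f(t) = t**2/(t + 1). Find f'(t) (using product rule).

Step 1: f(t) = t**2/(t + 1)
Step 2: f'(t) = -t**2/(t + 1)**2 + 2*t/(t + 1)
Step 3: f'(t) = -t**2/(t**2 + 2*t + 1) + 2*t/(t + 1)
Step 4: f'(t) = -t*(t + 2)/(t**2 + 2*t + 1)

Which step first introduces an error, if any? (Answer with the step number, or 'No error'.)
Step 4

Step 4 is incorrect due to a sign flip.
The step shows: -t*(t + 2)/(t**2 + 2*t + 1)
The correct value should be: t*(t + 2)/(t**2 + 2*t + 1)

Explanation: The sign of the whole expression was flipped: the term t*(t + 2)/(t**2 + 2*t + 1) was incorrectly written as -t*(t + 2)/(t**2 + 2*t + 1)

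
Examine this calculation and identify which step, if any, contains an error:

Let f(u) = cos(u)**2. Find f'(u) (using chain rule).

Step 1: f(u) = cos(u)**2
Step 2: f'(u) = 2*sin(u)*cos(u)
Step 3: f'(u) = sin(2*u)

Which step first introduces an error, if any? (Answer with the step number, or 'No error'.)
Step 2

Step 2 is incorrect due to a sign flip.
The step shows: 2*sin(u)*cos(u)
The correct value should be: -2*sin(u)*cos(u)

Explanation: The sign of the whole expression was flipped: the term -2*sin(u)*cos(u) was incorrectly written as 2*sin(u)*cos(u)
The later steps are derived from this incorrect expression, so the error originates in Step 2.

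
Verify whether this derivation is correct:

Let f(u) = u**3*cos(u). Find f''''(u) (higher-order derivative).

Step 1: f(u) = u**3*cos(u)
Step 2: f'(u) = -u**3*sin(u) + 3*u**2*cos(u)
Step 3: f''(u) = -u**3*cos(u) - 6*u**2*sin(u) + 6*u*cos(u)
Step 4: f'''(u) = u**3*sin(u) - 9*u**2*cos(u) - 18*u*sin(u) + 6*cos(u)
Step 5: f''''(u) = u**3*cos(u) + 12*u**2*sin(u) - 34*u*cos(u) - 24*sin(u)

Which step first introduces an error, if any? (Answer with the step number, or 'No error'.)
Step 5

Step 5 is incorrect due to a wrong coefficient.
The step shows: u**3*cos(u) + 12*u**2*sin(u) - 34*u*cos(u) - 24*sin(u)
The correct value should be: u**3*cos(u) + 12*u**2*sin(u) - 36*u*cos(u) - 24*sin(u)

Explanation: The coefficient -36 was incorrectly written as -34: the term -36*u*cos(u) was incorrectly written as -34*u*cos(u)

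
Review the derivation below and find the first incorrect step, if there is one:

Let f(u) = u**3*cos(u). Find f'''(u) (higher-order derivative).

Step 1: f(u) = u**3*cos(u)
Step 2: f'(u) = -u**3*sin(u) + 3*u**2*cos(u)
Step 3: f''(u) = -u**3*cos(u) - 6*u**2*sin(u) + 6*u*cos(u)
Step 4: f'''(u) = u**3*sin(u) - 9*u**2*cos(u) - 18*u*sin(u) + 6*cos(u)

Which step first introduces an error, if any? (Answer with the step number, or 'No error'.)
No error

All steps in this derivation are correct.
The final answer f'''(u) = u**3*sin(u) - 9*u**2*cos(u) - 18*u*sin(u) + 6*cos(u) is valid.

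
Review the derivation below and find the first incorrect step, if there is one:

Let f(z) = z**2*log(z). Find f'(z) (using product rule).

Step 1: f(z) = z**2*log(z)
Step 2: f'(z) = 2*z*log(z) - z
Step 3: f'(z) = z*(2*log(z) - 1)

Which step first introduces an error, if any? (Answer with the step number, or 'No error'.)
Step 2

Step 2 is incorrect due to a sign flip.
The step shows: 2*z*log(z) - z
The correct value should be: 2*z*log(z) + z

Explanation: The sign of one term was flipped: the term z was incorrectly written as -z
The later steps are derived from this incorrect expression, so the error originates in Step 2.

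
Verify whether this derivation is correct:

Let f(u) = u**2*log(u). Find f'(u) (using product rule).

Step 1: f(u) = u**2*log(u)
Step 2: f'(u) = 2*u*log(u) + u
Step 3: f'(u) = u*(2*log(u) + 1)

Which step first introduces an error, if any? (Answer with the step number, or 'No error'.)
No error

All steps in this derivation are correct.
The final answer f'(u) = u*(2*log(u) + 1) is valid.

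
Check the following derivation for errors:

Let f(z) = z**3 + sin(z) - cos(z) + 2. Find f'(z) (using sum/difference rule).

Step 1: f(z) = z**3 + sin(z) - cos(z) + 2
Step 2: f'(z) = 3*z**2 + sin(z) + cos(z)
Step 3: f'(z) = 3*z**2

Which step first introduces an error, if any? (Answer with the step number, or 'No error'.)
Step 3

Step 3 is incorrect due to a dropped term.
The step shows: 3*z**2
The correct value should be: 3*z**2 + sqrt(2)*sin(z + pi/4)

Explanation: A term was dropped: the term sqrt(2)*sin(z + pi/4) was incorrectly omitted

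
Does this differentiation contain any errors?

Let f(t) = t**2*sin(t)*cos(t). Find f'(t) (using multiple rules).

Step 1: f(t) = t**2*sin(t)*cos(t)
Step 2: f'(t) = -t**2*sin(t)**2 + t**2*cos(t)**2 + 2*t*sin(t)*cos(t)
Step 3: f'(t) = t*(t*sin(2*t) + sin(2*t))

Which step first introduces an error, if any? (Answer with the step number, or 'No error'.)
Step 3

Step 3 is incorrect due to a wrong trig function.
The step shows: t*(t*sin(2*t) + sin(2*t))
The correct value should be: t*(t*cos(2*t) + sin(2*t))

Explanation: cos(2*t) was incorrectly written as sin(2*t): the term t*(t*cos(2*t) + sin(2*t)) was incorrectly written as t*(t*sin(2*t) + sin(2*t))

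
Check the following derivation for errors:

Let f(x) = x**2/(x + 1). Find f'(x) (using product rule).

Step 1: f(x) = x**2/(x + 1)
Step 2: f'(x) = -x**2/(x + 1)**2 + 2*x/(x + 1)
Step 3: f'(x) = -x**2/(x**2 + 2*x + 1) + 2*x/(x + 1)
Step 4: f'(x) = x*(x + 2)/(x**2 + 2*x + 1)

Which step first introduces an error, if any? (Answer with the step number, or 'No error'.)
No error

All steps in this derivation are correct.
The final answer f'(x) = x*(x + 2)/(x**2 + 2*x + 1) is valid.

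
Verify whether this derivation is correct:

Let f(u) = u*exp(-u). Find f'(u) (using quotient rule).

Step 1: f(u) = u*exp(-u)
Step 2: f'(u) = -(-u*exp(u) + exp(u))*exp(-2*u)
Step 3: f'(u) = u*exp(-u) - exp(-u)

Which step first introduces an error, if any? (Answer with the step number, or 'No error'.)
Step 2

Step 2 is incorrect due to a sign flip.
The step shows: -(-u*exp(u) + exp(u))*exp(-2*u)
The correct value should be: (-u*exp(u) + exp(u))*exp(-2*u)

Explanation: The sign of the whole expression was flipped: the term (-u*exp(u) + exp(u))*exp(-2*u) was incorrectly written as -(-u*exp(u) + exp(u))*exp(-2*u)
The later steps are derived from this incorrect expression, so the error originates in Step 2.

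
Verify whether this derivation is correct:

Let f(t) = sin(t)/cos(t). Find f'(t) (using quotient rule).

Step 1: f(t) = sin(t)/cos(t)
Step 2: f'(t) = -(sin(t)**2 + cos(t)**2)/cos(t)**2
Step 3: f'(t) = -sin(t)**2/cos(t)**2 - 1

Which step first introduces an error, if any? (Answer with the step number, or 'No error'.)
Step 2

Step 2 is incorrect due to a sign flip.
The step shows: -(sin(t)**2 + cos(t)**2)/cos(t)**2
The correct value should be: (sin(t)**2 + cos(t)**2)/cos(t)**2

Explanation: The sign of the whole expression was flipped: the term (sin(t)**2 + cos(t)**2)/cos(t)**2 was incorrectly written as -(sin(t)**2 + cos(t)**2)/cos(t)**2
The later steps are derived from this incorrect expression, so the error originates in Step 2.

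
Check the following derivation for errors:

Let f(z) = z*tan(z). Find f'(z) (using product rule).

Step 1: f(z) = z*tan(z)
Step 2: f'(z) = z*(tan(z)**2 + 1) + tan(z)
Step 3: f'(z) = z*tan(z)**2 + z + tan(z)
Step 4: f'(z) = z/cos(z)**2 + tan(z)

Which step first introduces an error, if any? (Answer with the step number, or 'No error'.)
No error

All steps in this derivation are correct.
The final answer f'(z) = z/cos(z)**2 + tan(z) is valid.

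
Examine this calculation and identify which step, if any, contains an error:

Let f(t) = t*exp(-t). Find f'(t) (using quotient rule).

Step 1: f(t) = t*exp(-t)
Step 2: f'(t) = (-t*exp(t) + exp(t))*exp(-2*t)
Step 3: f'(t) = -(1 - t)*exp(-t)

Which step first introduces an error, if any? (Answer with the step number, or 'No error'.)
Step 3

Step 3 is incorrect due to a sign flip.
The step shows: -(1 - t)*exp(-t)
The correct value should be: (1 - t)*exp(-t)

Explanation: The sign of the whole expression was flipped: the term (1 - t)*exp(-t) was incorrectly written as -(1 - t)*exp(-t)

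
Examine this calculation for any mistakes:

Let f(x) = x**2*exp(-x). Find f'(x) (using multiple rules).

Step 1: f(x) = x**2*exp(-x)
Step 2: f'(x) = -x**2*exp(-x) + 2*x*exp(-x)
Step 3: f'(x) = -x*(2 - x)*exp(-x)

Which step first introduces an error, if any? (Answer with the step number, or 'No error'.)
Step 3

Step 3 is incorrect due to a sign flip.
The step shows: -x*(2 - x)*exp(-x)
The correct value should be: x*(2 - x)*exp(-x)

Explanation: The sign of the whole expression was flipped: the term x*(2 - x)*exp(-x) was incorrectly written as -x*(2 - x)*exp(-x)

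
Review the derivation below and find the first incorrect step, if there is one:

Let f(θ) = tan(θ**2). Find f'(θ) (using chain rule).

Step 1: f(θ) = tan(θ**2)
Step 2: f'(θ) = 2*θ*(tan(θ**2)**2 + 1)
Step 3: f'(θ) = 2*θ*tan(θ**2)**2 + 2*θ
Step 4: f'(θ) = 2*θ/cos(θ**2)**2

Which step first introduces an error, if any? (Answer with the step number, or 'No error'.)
No error

All steps in this derivation are correct.
The final answer f'(θ) = 2*θ/cos(θ**2)**2 is valid.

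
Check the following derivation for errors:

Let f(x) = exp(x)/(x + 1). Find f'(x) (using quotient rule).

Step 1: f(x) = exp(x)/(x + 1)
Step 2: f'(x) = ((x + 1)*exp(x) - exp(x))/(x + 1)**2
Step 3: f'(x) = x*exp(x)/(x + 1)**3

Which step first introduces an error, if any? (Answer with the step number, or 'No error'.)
Step 3

Step 3 is incorrect due to a wrong exponent.
The step shows: x*exp(x)/(x + 1)**3
The correct value should be: x*exp(x)/(x + 1)**2

Explanation: The exponent -2 on x + 1 was incorrectly written as -3: the term x*exp(x)/(x + 1)**2 was incorrectly written as x*exp(x)/(x + 1)**3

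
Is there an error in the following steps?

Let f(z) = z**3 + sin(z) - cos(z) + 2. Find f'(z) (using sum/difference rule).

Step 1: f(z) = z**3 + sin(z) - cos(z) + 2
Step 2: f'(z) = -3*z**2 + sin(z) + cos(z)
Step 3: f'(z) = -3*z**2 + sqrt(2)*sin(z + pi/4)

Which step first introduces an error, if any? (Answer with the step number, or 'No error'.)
Step 2

Step 2 is incorrect due to a sign flip.
The step shows: -3*z**2 + sin(z) + cos(z)
The correct value should be: 3*z**2 + sin(z) + cos(z)

Explanation: The sign of one term was flipped: the term 3*z**2 was incorrectly written as -3*z**2
The later steps are derived from this incorrect expression, so the error originates in Step 2.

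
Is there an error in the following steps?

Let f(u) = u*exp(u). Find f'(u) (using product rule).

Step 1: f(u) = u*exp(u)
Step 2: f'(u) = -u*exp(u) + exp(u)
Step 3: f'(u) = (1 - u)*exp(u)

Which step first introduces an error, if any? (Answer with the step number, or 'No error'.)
Step 2

Step 2 is incorrect due to a sign flip.
The step shows: -u*exp(u) + exp(u)
The correct value should be: u*exp(u) + exp(u)

Explanation: The sign of one term was flipped: the term u*exp(u) was incorrectly written as -u*exp(u)
The later steps are derived from this incorrect expression, so the error originates in Step 2.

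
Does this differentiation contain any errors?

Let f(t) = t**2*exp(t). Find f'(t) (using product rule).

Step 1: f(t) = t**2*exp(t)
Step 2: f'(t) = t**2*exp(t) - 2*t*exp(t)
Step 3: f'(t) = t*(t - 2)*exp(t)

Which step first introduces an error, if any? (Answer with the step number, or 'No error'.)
Step 2

Step 2 is incorrect due to a sign flip.
The step shows: t**2*exp(t) - 2*t*exp(t)
The correct value should be: t**2*exp(t) + 2*t*exp(t)

Explanation: The sign of one term was flipped: the term 2*t*exp(t) was incorrectly written as -2*t*exp(t)
The later steps are derived from this incorrect expression, so the error originates in Step 2.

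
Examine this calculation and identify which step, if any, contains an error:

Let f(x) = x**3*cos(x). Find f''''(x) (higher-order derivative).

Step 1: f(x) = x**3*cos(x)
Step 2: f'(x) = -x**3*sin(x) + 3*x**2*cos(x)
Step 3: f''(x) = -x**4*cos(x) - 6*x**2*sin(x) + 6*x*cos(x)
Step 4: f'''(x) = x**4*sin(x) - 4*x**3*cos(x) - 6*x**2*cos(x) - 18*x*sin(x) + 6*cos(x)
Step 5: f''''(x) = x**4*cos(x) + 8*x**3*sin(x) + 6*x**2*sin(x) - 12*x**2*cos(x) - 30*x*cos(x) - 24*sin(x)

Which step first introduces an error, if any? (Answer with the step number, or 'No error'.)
Step 3

Step 3 is incorrect due to a wrong exponent.
The step shows: -x**4*cos(x) - 6*x**2*sin(x) + 6*x*cos(x)
The correct value should be: -x**3*cos(x) - 6*x**2*sin(x) + 6*x*cos(x)

Explanation: The exponent 3 on x was incorrectly written as 4: the term -x**3*cos(x) was incorrectly written as -x**4*cos(x)
The later steps are derived from this incorrect expression, so the error originates in Step 3.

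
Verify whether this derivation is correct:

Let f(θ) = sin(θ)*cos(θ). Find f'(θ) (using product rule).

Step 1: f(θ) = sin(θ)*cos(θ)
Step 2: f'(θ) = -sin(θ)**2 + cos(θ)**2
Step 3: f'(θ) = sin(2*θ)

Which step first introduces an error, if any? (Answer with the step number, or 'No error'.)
Step 3

Step 3 is incorrect due to a wrong trig function.
The step shows: sin(2*θ)
The correct value should be: cos(2*θ)

Explanation: cos(2*θ) was incorrectly written as sin(2*θ): the term cos(2*θ) was incorrectly written as sin(2*θ)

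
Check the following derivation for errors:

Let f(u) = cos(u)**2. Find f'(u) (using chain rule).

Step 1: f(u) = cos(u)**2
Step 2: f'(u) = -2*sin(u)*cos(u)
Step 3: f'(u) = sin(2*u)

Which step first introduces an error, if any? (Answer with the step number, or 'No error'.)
Step 3

Step 3 is incorrect due to a sign flip.
The step shows: sin(2*u)
The correct value should be: -sin(2*u)

Explanation: The sign of the whole expression was flipped: the term -sin(2*u) was incorrectly written as sin(2*u)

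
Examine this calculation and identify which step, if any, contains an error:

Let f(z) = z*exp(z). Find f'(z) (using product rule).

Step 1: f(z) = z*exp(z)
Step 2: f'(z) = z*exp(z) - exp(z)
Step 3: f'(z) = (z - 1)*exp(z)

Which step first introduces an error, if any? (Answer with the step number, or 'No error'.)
Step 2

Step 2 is incorrect due to a sign flip.
The step shows: z*exp(z) - exp(z)
The correct value should be: z*exp(z) + exp(z)

Explanation: The sign of one term was flipped: the term exp(z) was incorrectly written as -exp(z)
The later steps are derived from this incorrect expression, so the error originates in Step 2.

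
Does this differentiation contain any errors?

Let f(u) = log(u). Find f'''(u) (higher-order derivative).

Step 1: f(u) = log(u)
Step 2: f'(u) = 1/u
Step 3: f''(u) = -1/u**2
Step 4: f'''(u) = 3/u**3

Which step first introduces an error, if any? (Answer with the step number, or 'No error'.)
Step 4

Step 4 is incorrect due to a wrong coefficient.
The step shows: 3/u**3
The correct value should be: 2/u**3

Explanation: The coefficient 2 was incorrectly written as 3: the term 2/u**3 was incorrectly written as 3/u**3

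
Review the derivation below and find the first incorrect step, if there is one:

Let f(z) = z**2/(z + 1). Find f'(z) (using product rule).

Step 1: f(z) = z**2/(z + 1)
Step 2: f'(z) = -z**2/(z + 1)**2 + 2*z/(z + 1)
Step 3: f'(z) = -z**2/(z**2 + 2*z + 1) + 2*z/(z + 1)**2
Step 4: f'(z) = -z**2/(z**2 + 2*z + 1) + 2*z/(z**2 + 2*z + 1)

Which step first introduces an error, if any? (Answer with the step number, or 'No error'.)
Step 3

Step 3 is incorrect due to a wrong exponent.
The step shows: -z**2/(z**2 + 2*z + 1) + 2*z/(z + 1)**2
The correct value should be: -z**2/(z**2 + 2*z + 1) + 2*z/(z + 1)

Explanation: The exponent -1 on z + 1 was incorrectly written as -2: the term 2*z/(z + 1) was incorrectly written as 2*z/(z + 1)**2
The later steps are derived from this incorrect expression, so the error originates in Step 3.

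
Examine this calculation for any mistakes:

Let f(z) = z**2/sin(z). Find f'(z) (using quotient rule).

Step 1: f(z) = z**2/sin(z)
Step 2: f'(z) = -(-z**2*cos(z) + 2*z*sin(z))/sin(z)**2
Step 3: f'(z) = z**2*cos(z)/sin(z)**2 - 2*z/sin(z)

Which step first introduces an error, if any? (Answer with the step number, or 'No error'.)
Step 2

Step 2 is incorrect due to a sign flip.
The step shows: -(-z**2*cos(z) + 2*z*sin(z))/sin(z)**2
The correct value should be: (-z**2*cos(z) + 2*z*sin(z))/sin(z)**2

Explanation: The sign of the whole expression was flipped: the term (-z**2*cos(z) + 2*z*sin(z))/sin(z)**2 was incorrectly written as -(-z**2*cos(z) + 2*z*sin(z))/sin(z)**2
The later steps are derived from this incorrect expression, so the error originates in Step 2.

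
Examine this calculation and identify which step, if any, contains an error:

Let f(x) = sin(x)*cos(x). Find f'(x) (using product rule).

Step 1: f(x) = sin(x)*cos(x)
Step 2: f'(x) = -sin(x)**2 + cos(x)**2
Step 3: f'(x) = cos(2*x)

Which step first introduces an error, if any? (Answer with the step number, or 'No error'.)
No error

All steps in this derivation are correct.
The final answer f'(x) = cos(2*x) is valid.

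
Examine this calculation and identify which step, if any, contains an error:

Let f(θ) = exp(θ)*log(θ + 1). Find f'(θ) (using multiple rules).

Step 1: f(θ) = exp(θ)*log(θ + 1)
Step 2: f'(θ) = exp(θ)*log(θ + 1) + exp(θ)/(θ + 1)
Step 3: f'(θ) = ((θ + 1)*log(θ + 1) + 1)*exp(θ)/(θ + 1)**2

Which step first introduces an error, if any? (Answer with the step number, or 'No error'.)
Step 3

Step 3 is incorrect due to a wrong exponent.
The step shows: ((θ + 1)*log(θ + 1) + 1)*exp(θ)/(θ + 1)**2
The correct value should be: ((θ + 1)*log(θ + 1) + 1)*exp(θ)/(θ + 1)

Explanation: The exponent -1 on θ + 1 was incorrectly written as -2: the term ((θ + 1)*log(θ + 1) + 1)*exp(θ)/(θ + 1) was incorrectly written as ((θ + 1)*log(θ + 1) + 1)*exp(θ)/(θ + 1)**2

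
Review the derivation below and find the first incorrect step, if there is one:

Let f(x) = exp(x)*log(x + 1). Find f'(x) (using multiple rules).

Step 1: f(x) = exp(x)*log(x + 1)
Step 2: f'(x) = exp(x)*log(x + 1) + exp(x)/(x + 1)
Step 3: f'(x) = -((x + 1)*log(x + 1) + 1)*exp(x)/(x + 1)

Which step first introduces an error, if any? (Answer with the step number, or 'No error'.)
Step 3

Step 3 is incorrect due to a sign flip.
The step shows: -((x + 1)*log(x + 1) + 1)*exp(x)/(x + 1)
The correct value should be: ((x + 1)*log(x + 1) + 1)*exp(x)/(x + 1)

Explanation: The sign of the whole expression was flipped: the term ((x + 1)*log(x + 1) + 1)*exp(x)/(x + 1) was incorrectly written as -((x + 1)*log(x + 1) + 1)*exp(x)/(x + 1)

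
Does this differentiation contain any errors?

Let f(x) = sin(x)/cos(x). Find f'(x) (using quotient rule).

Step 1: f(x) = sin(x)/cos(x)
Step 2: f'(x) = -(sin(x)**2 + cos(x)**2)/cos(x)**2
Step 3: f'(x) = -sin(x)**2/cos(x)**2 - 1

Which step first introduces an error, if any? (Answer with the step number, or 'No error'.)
Step 2

Step 2 is incorrect due to a sign flip.
The step shows: -(sin(x)**2 + cos(x)**2)/cos(x)**2
The correct value should be: (sin(x)**2 + cos(x)**2)/cos(x)**2

Explanation: The sign of the whole expression was flipped: the term (sin(x)**2 + cos(x)**2)/cos(x)**2 was incorrectly written as -(sin(x)**2 + cos(x)**2)/cos(x)**2
The later steps are derived from this incorrect expression, so the error originates in Step 2.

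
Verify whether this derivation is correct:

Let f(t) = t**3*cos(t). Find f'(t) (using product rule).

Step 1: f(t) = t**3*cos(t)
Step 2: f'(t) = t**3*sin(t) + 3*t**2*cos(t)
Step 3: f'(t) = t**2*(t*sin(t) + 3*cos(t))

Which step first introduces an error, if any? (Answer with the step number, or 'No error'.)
Step 2

Step 2 is incorrect due to a sign flip.
The step shows: t**3*sin(t) + 3*t**2*cos(t)
The correct value should be: -t**3*sin(t) + 3*t**2*cos(t)

Explanation: The sign of one term was flipped: the term -t**3*sin(t) was incorrectly written as t**3*sin(t)
The later steps are derived from this incorrect expression, so the error originates in Step 2.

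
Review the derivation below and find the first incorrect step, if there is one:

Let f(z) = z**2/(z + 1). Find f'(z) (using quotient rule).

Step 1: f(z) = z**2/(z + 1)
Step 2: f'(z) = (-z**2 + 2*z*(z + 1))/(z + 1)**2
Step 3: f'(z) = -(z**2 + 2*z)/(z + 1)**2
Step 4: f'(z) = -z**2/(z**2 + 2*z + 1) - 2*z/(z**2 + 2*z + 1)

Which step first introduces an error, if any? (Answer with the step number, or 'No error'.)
Step 3

Step 3 is incorrect due to a sign flip.
The step shows: -(z**2 + 2*z)/(z + 1)**2
The correct value should be: (z**2 + 2*z)/(z + 1)**2

Explanation: The sign of the whole expression was flipped: the term (z**2 + 2*z)/(z + 1)**2 was incorrectly written as -(z**2 + 2*z)/(z + 1)**2
The later steps are derived from this incorrect expression, so the error originates in Step 3.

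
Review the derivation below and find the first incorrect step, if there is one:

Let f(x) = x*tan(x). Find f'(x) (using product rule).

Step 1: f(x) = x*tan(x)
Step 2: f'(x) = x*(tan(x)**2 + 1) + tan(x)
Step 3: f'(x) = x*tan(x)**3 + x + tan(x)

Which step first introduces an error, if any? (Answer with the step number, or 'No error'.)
Step 3

Step 3 is incorrect due to a wrong exponent.
The step shows: x*tan(x)**3 + x + tan(x)
The correct value should be: x*tan(x)**2 + x + tan(x)

Explanation: The exponent 2 on tan(x) was incorrectly written as 3: the term x*tan(x)**2 was incorrectly written as x*tan(x)**3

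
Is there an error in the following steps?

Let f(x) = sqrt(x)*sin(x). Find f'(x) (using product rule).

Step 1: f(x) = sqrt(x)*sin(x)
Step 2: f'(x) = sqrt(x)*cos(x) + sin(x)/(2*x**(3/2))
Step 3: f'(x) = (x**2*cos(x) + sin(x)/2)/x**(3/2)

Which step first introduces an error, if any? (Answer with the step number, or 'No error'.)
Step 2

Step 2 is incorrect due to a wrong exponent.
The step shows: sqrt(x)*cos(x) + sin(x)/(2*x**(3/2))
The correct value should be: sqrt(x)*cos(x) + sin(x)/(2*sqrt(x))

Explanation: The exponent -1/2 on x was incorrectly written as -3/2: the term sin(x)/(2*sqrt(x)) was incorrectly written as sin(x)/(2*x**(3/2))
The later steps are derived from this incorrect expression, so the error originates in Step 2.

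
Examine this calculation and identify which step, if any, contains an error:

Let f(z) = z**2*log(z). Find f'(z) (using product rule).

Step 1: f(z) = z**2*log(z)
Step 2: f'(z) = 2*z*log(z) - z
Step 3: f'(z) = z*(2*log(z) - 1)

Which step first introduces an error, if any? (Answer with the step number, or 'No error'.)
Step 2

Step 2 is incorrect due to a sign flip.
The step shows: 2*z*log(z) - z
The correct value should be: 2*z*log(z) + z

Explanation: The sign of one term was flipped: the term z was incorrectly written as -z
The later steps are derived from this incorrect expression, so the error originates in Step 2.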